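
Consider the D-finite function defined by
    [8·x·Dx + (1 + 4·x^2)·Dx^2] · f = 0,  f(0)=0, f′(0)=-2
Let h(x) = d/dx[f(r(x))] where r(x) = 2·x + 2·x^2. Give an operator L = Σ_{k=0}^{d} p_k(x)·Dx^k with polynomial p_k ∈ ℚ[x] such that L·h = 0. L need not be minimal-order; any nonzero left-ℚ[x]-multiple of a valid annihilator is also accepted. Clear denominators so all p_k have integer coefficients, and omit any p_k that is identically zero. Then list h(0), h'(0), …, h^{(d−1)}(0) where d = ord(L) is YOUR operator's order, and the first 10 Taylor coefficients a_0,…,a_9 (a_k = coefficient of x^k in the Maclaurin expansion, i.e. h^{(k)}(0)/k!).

f: a_k = 0, -2, 0, 8/3, 0, -32/5, 0, 128/7, 0, -512/9, …
h₀=f(r): pull back L_f along r ⇒ L₀.
h=h₀': d/dx-closure on L₀ ⇒ L.
L = (-2 + 32·x + 128·x^2 + 192·x^3 + 96·x^4) + (1 + 2·x + 16·x^2 + 64·x^3 + 80·x^4 + 32·x^5)·Dx  (order 1).
h: a_k = -4, -8, 64, 256, -704, -6016, 2048, 114688, 171008, -1804288, …
ICs: h(0) = -4.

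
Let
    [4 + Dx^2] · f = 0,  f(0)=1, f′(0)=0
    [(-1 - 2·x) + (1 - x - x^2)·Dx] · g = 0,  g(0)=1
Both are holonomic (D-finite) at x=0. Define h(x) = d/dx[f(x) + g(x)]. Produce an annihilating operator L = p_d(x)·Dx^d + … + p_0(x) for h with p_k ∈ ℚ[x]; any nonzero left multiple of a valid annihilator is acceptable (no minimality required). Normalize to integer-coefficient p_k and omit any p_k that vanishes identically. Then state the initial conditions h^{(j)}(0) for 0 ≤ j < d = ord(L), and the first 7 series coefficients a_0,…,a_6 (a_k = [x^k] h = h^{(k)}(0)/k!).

L = (272 + 704·x + 880·x^2 + 400·x^3 + 320·x^4 + 144·x^5 + 48·x^6) + (-44 - 52·x + 108·x^2 + 80·x^3 + 40·x^4 + 72·x^5 + 56·x^6 + 16·x^7)·Dx + (68 + 176·x + 220·x^2 + 100·x^3 + 80·x^4 + 36·x^5 + 12·x^6)·Dx^2 + (-11 - 13·x + 27·x^2 + 20·x^3 + 10·x^4 + 18·x^5 + 14·x^6 + 4·x^7)·Dx^3  (order 3).
h: a_k = 1, 0, 9, 68/3, 40, 1162/15, 147, …
ICs: h(0) = 1, h′(0) = 0, h′′(0) = 18.

f: a_k = 1, 0, -2, 0, 2/3, 0, -4/45, …
g: a_k = 1, 1, 2, 3, 5, 8, 13, …
f+g: L₀ = lclm(L_f,L_g), ord ≤ 2+1.
h₀' ⇒ L via d/dx closure of L₀.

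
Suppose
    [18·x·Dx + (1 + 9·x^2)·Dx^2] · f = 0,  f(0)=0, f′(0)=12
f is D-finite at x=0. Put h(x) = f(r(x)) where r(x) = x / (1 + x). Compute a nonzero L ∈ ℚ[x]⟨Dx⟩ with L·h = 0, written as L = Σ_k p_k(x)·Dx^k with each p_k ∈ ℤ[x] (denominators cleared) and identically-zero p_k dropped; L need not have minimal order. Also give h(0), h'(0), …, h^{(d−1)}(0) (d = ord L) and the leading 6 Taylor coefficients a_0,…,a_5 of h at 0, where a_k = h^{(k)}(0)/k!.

f: a_k = 0, 12, 0, -36, 0, 972/5, …
h₀=f(r): pull back L_f along r ⇒ L₀.
L = (2 + 20·x)·Dx + (1 + 2·x + 10·x^2)·Dx^2  (order 2).
h: a_k = 0, 12, -12, -24, 96, -48/5, …
ICs: h(0) = 0, h′(0) = 12.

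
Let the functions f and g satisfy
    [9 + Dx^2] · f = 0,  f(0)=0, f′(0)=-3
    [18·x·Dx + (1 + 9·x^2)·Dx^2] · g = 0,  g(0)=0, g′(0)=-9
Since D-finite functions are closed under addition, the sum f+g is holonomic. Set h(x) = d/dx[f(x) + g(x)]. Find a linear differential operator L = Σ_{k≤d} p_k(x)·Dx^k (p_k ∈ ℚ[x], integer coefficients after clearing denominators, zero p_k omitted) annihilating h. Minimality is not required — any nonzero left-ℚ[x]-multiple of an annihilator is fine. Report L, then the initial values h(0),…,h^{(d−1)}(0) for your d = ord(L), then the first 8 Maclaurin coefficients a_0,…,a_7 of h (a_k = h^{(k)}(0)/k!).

f: a_k = 0, -3, 0, 9/2, 0, -81/40, 0, 243/560, …
g: a_k = 0, -9, 0, 27, 0, -729/5, 0, 6561/7, …
f+g: L₀ = lclm(L_f,L_g), ord ≤ 2+2.
Derive L from L₀ (diff closure).
L = (-1782·x + 20412·x^3 + 13122·x^5) + (-9 + 567·x^2 + 6561·x^4 + 6561·x^6)·Dx + (-198·x + 2268·x^3 + 1458·x^5)·Dx^2 + (-1 + 63·x^2 + 729·x^4 + 729·x^6)·Dx^3  (order 3).
h: a_k = -12, 0, 189/2, 0, -5913/8, 0, 525123/80, 0, …
ICs: h(0) = -12, h′(0) = 0, h′′(0) = 189.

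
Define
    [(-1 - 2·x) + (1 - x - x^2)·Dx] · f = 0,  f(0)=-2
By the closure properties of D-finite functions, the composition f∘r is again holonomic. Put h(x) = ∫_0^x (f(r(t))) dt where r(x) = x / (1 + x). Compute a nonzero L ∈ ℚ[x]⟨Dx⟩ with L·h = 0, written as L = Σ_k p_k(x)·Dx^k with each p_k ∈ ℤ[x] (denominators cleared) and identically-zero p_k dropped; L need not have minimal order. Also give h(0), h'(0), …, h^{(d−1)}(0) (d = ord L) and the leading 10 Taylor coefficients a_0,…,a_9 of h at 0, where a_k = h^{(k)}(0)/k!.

L = (1 + 3·x)·Dx + (-1 - 2·x + x^3)·Dx^2  (order 2).
h: a_k = 0, -2, -1, -2/3, 0, -2/5, 1/3, -4/7, 3/4, -10/9, …
ICs: h(0) = 0, h′(0) = -2.

f: a_k = -2, -2, -4, -6, -10, -16, -26, -42, -68, -110, …
Substitute x→r, Dx→(1/r')Dx; clear ⇒ L₀.
∫: right-multiply L₀ by Dx.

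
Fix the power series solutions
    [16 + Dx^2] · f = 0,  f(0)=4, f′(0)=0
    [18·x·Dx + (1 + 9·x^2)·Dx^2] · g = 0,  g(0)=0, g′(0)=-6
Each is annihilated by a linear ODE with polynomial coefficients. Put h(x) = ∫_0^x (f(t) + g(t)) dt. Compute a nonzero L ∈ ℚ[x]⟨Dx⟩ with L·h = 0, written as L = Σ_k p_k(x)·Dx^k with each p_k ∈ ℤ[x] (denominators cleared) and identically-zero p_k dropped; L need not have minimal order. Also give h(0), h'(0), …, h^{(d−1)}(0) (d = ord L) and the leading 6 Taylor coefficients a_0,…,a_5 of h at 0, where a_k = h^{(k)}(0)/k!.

f: a_k = 4, 0, -32, 0, 128/3, 0, …
g: a_k = 0, -6, 0, 18, 0, -486/5, …
h₀=f+g: left-lcm gives L₀, ord ≤ 4.
h=∫₀ˣh₀: take L = L₀·Dx.
L = (-13248·x + 181440·x^3 + 186624·x^5)·Dx^2 + (-16 + 6048·x^2 + 66096·x^4 + 93312·x^6)·Dx^3 + (-828·x + 11340·x^3 + 11664·x^5)·Dx^4 + (-1 + 378·x^2 + 4131·x^4 + 5832·x^6)·Dx^5  (order 5).
h: a_k = 0, 4, -3, -32/3, 9/2, 128/15, …
ICs: h(0) = 0, h′(0) = 4, h′′(0) = -6, h′′′(0) = -64, h′′′′(0) = 108.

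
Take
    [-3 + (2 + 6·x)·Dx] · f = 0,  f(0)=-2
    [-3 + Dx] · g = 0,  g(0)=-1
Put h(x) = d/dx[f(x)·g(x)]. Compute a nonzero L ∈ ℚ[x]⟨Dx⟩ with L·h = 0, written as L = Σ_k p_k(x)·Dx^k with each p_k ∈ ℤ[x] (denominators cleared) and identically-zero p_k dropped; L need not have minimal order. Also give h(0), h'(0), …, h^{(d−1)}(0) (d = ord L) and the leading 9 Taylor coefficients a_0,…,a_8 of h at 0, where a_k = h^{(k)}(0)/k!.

f: a_k = -2, -3, 9/4, -27/8, 405/64, -1701/128, 15309/512, -72171/1024, 2814669/16384, …
g: a_k = -1, -3, -9/2, -9/2, -27/8, -81/40, -81/80, -243/560, -729/4480, …
Sym-product of L_f,L_g gives L₀ (≤ ord 1).
h₀' ⇒ L via d/dx closure of L₀.
L = (7 + 36·x + 36·x^2) + (-2 - 10·x - 12·x^2)·Dx  (order 1).
h: a_k = 9, 63/2, 459/8, 891/16, 8667/128, -21627/1280, 818667/5120, -28832679/71680, 194321511/163840, …
ICs: h(0) = 9.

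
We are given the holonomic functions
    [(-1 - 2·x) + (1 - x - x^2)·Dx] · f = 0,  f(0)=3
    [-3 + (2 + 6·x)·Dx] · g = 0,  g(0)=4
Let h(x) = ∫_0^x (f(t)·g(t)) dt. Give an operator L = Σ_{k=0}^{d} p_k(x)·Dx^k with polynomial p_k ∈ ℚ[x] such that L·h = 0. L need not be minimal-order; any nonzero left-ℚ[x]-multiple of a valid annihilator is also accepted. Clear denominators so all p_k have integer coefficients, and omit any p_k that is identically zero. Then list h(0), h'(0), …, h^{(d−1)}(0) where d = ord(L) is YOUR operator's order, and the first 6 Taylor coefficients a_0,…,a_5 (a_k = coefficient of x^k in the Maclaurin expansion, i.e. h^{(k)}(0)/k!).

L = (5 + 7·x + 9·x^2)·Dx + (-2 - 4·x + 8·x^2 + 6·x^3)·Dx^2  (order 2).
h: a_k = 0, 12, 15, 19/2, 315/16, 2217/160, …
ICs: h(0) = 0, h′(0) = 12.

f: a_k = 3, 3, 6, 9, 15, 24, …
g: a_k = 4, 6, -9/2, 27/4, -405/32, 1701/64, …
h₀=f·g: eliminate ⇒ L₀, order ≤ 1·1.
h=∫₀ˣh₀: take L = L₀·Dx.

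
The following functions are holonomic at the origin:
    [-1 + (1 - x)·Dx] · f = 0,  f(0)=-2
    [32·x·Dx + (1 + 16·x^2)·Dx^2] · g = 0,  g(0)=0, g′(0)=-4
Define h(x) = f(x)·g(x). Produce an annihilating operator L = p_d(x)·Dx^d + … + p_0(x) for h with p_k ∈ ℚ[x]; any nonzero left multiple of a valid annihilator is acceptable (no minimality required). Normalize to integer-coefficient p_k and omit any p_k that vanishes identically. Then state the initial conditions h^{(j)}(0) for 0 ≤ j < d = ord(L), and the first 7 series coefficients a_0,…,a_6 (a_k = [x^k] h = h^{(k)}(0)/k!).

L = 32·x + (2 - 32·x + 64·x^2)·Dx + (-1 + x - 16·x^2 + 16·x^3)·Dx^2  (order 2).
h: a_k = 0, 8, 8, -104/3, -104/3, 5624/15, 5624/15, …
ICs: h(0) = 0, h′(0) = 8.

f: a_k = -2, -2, -2, -2, -2, -2, -2, …
g: a_k = 0, -4, 0, 64/3, 0, -1024/5, 0, …
L₀ := L_f ⊗_s L_g (sym. prod.), ord ≤ 2.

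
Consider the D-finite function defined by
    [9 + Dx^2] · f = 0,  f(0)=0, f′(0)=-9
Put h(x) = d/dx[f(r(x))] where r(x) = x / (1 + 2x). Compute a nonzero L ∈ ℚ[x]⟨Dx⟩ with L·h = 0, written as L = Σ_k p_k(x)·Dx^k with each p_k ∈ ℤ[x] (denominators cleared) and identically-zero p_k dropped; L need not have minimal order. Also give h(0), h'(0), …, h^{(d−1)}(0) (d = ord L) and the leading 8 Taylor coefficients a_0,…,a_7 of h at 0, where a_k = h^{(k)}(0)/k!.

f: a_k = 0, -9, 0, 27/2, 0, -243/40, 0, 729/560, …
f∘r: x↦r, Dx↦Dx/r' in L_f ⇒ L₀.
h=h₀': d/dx-closure on L₀ ⇒ L.
L = (33 + 96·x + 96·x^2) + (12 + 72·x + 144·x^2 + 96·x^3)·Dx + (1 + 8·x + 24·x^2 + 32·x^3 + 16·x^4)·Dx^2  (order 2).
h: a_k = -9, 36, -135/2, -36, 6957/8, -8775/2, 1288449/80, -249489/5, …
ICs: h(0) = -9, h′(0) = 36.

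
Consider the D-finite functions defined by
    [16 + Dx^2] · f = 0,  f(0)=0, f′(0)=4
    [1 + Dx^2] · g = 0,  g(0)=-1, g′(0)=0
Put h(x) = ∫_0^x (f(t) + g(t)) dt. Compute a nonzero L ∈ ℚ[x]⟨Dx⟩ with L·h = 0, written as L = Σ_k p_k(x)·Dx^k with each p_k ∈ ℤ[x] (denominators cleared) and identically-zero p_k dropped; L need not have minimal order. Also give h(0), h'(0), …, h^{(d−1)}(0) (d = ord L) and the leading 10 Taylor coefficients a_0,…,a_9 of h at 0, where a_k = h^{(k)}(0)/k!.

f: a_k = 0, 4, 0, -32/3, 0, 128/15, 0, -1024/315, 0, 2048/2835, …
g: a_k = -1, 0, 1/2, 0, -1/24, 0, 1/720, 0, -1/40320, 0, …
Weyl lclm of L_f,L_g ⇒ L₀ (ord ≤ 4).
∫: right-multiply L₀ by Dx.
L = 16·Dx + 17·Dx^3 + Dx^5  (order 5).
h: a_k = 0, -1, 2, 1/6, -8/3, -1/120, 64/45, 1/5040, -128/315, -1/362880, …
ICs: h(0) = 0, h′(0) = -1, h′′(0) = 4, h′′′(0) = 1, h′′′′(0) = -64.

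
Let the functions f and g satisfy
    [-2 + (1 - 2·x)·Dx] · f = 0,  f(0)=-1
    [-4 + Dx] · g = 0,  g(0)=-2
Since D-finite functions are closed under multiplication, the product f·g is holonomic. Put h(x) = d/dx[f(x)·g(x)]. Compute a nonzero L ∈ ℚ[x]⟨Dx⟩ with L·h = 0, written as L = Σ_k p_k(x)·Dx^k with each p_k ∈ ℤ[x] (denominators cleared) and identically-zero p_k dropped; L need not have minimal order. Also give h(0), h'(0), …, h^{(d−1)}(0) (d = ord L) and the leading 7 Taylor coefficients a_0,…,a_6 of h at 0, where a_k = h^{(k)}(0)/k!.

f: a_k = -1, -2, -4, -8, -16, -32, -64, …
g: a_k = -2, -8, -16, -64/3, -64/3, -256/15, -512/45, …
Product ⇒ symmetric product L₀, ord ≤ 1.
h₀' ⇒ L via d/dx closure of L₀.
L = (20 - 48·x + 32·x^2) + (-3 + 10·x - 8·x^2)·Dx  (order 1).
h: a_k = 12, 80, 304, 896, 6976/3, 84736/15, 39680/3, …
ICs: h(0) = 12.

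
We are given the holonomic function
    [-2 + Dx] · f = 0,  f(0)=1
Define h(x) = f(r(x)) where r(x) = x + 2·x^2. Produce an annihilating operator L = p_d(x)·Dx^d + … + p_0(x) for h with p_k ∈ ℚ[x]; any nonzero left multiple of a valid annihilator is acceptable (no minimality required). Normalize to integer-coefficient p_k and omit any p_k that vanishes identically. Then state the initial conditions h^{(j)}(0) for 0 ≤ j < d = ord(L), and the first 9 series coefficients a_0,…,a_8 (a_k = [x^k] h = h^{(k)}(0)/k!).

L = (-2 - 8·x) + Dx  (order 1).
h: a_k = 1, 2, 6, 28/3, 50/3, 108/5, 1324/45, 10424/315, 3958/105, …
ICs: h(0) = 1.

f: a_k = 1, 2, 2, 4/3, 2/3, 4/15, 4/45, 8/315, 2/315, …
f∘r: x↦r, Dx↦Dx/r' in L_f ⇒ L₀.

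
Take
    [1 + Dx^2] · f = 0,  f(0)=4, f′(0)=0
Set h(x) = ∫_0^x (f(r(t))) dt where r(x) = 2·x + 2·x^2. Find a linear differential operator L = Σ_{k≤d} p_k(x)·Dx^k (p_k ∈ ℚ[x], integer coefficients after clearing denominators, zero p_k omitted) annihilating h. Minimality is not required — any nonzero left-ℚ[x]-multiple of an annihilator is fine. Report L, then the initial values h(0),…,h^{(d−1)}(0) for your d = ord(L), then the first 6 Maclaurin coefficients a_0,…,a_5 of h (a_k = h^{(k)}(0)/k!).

f: a_k = 4, 0, -2, 0, 1/6, 0, …
Change of var in L_f (x↦r) gives L₀.
h=∫₀ˣh₀: take L = L₀·Dx.
L = (4 + 24·x + 48·x^2 + 32·x^3)·Dx - 2·Dx^2 + (1 + 2·x)·Dx^3  (order 3).
h: a_k = 0, 4, 0, -8/3, -4, -16/15, …
ICs: h(0) = 0, h′(0) = 4, h′′(0) = 0.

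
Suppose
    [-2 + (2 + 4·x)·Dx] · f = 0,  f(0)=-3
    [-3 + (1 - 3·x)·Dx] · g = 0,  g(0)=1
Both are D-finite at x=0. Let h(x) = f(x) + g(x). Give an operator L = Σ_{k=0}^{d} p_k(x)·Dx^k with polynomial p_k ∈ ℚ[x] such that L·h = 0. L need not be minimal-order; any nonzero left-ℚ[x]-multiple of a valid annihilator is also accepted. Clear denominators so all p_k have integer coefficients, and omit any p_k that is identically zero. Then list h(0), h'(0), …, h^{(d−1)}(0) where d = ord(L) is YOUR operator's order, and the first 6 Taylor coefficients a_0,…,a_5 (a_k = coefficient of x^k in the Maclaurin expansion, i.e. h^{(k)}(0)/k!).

f: a_k = -3, -3, 3/2, -3/2, 15/8, -21/8, …
g: a_k = 1, 3, 9, 27, 81, 243, …
L₀ := lclm(L_f,L_g); ord L₀ ≤ 1+1.
L = (21 + 27·x) + (-19 - 66·x - 81·x^2)·Dx + (2 + 7·x - 21·x^2 - 54·x^3)·Dx^2  (order 2).
h: a_k = -2, 0, 21/2, 51/2, 663/8, 1923/8, …
ICs: h(0) = -2, h′(0) = 0.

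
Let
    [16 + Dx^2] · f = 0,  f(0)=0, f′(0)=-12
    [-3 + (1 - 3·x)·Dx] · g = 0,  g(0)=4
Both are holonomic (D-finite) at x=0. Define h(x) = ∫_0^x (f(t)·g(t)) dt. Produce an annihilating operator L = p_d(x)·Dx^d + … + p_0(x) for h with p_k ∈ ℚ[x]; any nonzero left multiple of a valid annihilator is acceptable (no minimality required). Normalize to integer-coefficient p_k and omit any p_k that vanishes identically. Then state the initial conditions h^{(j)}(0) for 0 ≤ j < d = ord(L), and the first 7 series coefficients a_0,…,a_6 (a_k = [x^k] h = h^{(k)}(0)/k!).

L = (-16 + 48·x)·Dx + 6·Dx^2 + (-1 + 3·x)·Dx^3  (order 3).
h: a_k = 0, 0, -24, -48, -76, -912/5, -7096/15, …
ICs: h(0) = 0, h′(0) = 0, h′′(0) = -48.

f: a_k = 0, -12, 0, 32, 0, -128/5, 0, …
g: a_k = 4, 12, 36, 108, 324, 972, 2916, …
f·g: L₀ = L_f ⊗_s L_g, ord ≤ 2·1.
h=∫₀ˣh₀: take L = L₀·Dx.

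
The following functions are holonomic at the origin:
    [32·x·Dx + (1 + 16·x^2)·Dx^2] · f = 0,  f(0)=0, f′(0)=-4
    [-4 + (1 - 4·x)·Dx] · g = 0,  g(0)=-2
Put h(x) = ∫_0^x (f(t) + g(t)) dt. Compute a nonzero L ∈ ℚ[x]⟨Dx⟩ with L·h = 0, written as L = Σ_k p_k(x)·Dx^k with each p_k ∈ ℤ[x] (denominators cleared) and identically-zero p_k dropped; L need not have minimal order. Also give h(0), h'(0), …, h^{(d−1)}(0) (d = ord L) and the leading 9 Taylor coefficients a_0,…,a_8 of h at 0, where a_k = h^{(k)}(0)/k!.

f: a_k = 0, -4, 0, 64/3, 0, -1024/5, 0, 16384/7, 0, …
g: a_k = -2, -8, -32, -128, -512, -2048, -8192, -32768, -131072, …
f+g: L₀ = lclm(L_f,L_g), ord ≤ 2+1.
h=∫h₀ ⇒ L = L₀·Dx.
L = (32 - 512·x - 1536·x^2)·Dx^2 + (-16 + 32·x - 256·x^2 - 1536·x^3)·Dx^3 + (1 - 256·x^4)·Dx^4  (order 4).
h: a_k = 0, -2, -6, -32/3, -80/3, -512/5, -5632/15, -8192/7, -26624/7, …
ICs: h(0) = 0, h′(0) = -2, h′′(0) = -12, h′′′(0) = -64.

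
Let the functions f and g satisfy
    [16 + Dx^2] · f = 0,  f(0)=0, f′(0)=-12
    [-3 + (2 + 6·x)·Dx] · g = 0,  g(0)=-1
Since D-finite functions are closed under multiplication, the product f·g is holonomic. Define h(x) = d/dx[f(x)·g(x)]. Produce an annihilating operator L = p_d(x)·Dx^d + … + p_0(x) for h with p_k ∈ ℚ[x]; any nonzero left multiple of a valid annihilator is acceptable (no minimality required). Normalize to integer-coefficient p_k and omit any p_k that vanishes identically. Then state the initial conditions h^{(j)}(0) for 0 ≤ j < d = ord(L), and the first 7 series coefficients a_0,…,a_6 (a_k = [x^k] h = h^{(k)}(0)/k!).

L = (9613 + 83712·x + 273024·x^2 + 442368·x^3 + 331776·x^4) + (-444 - 5940·x - 20736·x^2 - 20736·x^3)·Dx + (364 + 3720·x + 14796·x^2 + 27648·x^3 + 20736·x^4)·Dx^2  (order 2).
h: a_k = 12, 36, -273/2, -111, 3781/32, 61569/160, -3137023/3840, …
ICs: h(0) = 12, h′(0) = 36.

f: a_k = 0, -12, 0, 32, 0, -128/5, 0, …
g: a_k = -1, -3/2, 9/8, -27/16, 405/128, -1701/256, 15309/1024, …
Sym-product of L_f,L_g gives L₀ (≤ ord 2).
Derive L from L₀ (diff closure).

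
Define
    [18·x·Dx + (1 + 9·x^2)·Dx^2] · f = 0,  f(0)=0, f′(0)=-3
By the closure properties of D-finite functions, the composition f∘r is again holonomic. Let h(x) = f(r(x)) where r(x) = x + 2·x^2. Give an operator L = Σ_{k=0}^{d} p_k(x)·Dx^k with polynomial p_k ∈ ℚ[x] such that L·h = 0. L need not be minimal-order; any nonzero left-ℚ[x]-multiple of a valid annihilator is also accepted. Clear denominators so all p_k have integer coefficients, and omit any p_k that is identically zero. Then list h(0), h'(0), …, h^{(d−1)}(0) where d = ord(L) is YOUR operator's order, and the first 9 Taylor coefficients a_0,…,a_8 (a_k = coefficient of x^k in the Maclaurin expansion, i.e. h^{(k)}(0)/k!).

L = (-4 + 18·x + 144·x^2 + 432·x^3 + 432·x^4)·Dx + (1 + 4·x + 9·x^2 + 72·x^3 + 180·x^4 + 144·x^5)·Dx^2  (order 2).
h: a_k = 0, -3, -6, 9, 54, 297/5, -414, -11421/7, 486, …
ICs: h(0) = 0, h′(0) = -3.

f: a_k = 0, -3, 0, 9, 0, -243/5, 0, 2187/7, 0, …
Substitute x→r, Dx→(1/r')Dx; clear ⇒ L₀.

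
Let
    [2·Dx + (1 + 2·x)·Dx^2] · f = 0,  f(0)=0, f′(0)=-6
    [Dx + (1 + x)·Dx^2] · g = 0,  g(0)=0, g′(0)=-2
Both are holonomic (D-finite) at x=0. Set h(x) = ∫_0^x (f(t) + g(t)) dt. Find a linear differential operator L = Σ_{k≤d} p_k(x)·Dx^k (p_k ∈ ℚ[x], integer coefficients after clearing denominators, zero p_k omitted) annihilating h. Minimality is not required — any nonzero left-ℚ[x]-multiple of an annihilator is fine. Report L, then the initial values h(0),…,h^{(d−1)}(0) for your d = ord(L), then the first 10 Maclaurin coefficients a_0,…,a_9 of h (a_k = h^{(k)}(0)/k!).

f: a_k = 0, -6, 6, -8, 12, -96/5, 32, -384/7, 96, -512/3, …
g: a_k = 0, -2, 1, -2/3, 1/2, -2/5, 1/3, -2/7, 1/4, -2/9, …
Sum ⇒ L₀ = lclm(L_f,L_g) in ℚ(x)⟨Dx⟩.
∫: right-multiply L₀ by Dx.
L = 4·Dx^2 + (6 + 8·x)·Dx^3 + (1 + 3·x + 2·x^2)·Dx^4  (order 4).
h: a_k = 0, 0, -4, 7/3, -13/6, 5/2, -49/15, 97/21, -193/28, 385/36, …
ICs: h(0) = 0, h′(0) = 0, h′′(0) = -8, h′′′(0) = 14.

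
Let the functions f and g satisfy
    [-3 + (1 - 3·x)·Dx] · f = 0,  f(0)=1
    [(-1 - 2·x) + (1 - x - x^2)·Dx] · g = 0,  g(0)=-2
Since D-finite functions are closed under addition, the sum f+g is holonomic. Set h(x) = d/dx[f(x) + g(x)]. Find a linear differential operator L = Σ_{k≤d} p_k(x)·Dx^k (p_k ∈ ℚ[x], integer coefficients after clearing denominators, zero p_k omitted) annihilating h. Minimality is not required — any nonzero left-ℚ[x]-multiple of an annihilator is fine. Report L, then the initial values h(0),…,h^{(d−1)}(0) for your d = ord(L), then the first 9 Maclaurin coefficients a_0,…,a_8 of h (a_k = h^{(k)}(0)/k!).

L = (54 + 72·x + 216·x^2 - 72·x^3 + 54·x^4) + (-18 - 30·x + 90·x^2 + 120·x^3 - 45·x^4 + 54·x^5)·Dx + (1 + 2·x - 25·x^2 + 30·x^3 - 3·x^5 + 9·x^6)·Dx^2  (order 2).
h: a_k = 1, 10, 63, 284, 1135, 4218, 15015, 51944, 176157, …
ICs: h(0) = 1, h′(0) = 10.

f: a_k = 1, 3, 9, 27, 81, 243, 729, 2187, 6561, …
g: a_k = -2, -2, -4, -6, -10, -16, -26, -42, -68, …
f+g: L₀ = lclm(L_f,L_g), ord ≤ 1+1.
Derive L from L₀ (diff closure).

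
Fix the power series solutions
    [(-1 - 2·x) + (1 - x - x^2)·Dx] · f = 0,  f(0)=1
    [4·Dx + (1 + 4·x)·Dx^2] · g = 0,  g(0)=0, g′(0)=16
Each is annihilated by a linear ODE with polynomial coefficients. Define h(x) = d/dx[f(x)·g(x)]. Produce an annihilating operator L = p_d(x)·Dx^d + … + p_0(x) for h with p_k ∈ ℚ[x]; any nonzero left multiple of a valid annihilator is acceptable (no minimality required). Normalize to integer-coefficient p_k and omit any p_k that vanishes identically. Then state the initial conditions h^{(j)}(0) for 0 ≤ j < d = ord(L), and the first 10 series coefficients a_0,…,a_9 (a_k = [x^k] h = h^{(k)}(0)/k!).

L = (82 + 216·x + 288·x^2) + (-7 + 62·x + 264·x^2 + 224·x^3)·Dx + (-3 - 17·x - 9·x^2 + 52·x^3 + 32·x^4)·Dx^2  (order 2).
h: a_k = 16, -32, 256, -2240/3, 10768/3, -65984/5, 275824/5, -22752896/105, 6130048/7, -220005344/63, …
ICs: h(0) = 16, h′(0) = -32.

f: a_k = 1, 1, 2, 3, 5, 8, 13, 21, 34, 55, …
g: a_k = 0, 16, -32, 256/3, -256, 4096/5, -8192/3, 65536/7, -32768, 1048576/9, …
Sym-product of L_f,L_g gives L₀ (≤ ord 2).
Differentiate: ansatz ord ≤ ord L₀ ⇒ L.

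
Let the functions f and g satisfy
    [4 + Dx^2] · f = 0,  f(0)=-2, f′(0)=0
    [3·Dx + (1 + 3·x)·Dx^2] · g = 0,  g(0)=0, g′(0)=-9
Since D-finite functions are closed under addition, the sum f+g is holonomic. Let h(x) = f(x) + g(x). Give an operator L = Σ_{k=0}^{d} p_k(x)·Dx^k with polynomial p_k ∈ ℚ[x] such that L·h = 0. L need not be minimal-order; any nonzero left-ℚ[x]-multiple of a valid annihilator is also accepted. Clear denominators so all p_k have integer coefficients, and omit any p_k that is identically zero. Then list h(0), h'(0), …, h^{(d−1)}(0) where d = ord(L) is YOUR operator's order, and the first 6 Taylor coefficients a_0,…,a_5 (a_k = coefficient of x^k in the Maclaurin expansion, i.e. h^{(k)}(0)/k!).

L = (348 + 144·x + 216·x^2)·Dx + (44 + 180·x + 216·x^2 + 216·x^3)·Dx^2 + (87 + 36·x + 54·x^2)·Dx^3 + (11 + 45·x + 54·x^2 + 54·x^3)·Dx^4  (order 4).
h: a_k = -2, -9, 35/2, -27, 713/12, -729/5, …
ICs: h(0) = -2, h′(0) = -9, h′′(0) = 35, h′′′(0) = -162.

f: a_k = -2, 0, 4, 0, -4/3, 0, …
g: a_k = 0, -9, 27/2, -27, 243/4, -729/5, …
Sum ⇒ L₀ = lclm(L_f,L_g) in ℚ(x)⟨Dx⟩.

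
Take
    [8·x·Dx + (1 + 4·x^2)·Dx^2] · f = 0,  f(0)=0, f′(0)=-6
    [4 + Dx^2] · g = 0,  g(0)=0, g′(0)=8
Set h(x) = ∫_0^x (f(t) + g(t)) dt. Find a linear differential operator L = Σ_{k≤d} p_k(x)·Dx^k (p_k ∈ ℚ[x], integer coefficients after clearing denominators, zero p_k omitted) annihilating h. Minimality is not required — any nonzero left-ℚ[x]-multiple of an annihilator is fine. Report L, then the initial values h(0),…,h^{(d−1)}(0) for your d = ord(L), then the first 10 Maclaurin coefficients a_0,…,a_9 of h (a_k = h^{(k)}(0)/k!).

f: a_k = 0, -6, 0, 8, 0, -96/5, 0, 384/7, 0, -512/3, …
g: a_k = 0, 8, 0, -16/3, 0, 16/15, 0, -32/315, 0, 16/2835, …
L₀ := lclm(L_f,L_g); ord L₀ ≤ 2+2.
h=∫h₀ ⇒ L = L₀·Dx.
L = (-352·x + 1792·x^3 + 512·x^5)·Dx^2 + (-4 + 112·x^2 + 576·x^4 + 256·x^6)·Dx^3 + (-88·x + 448·x^3 + 128·x^5)·Dx^4 + (-1 + 28·x^2 + 144·x^4 + 64·x^6)·Dx^5  (order 5).
h: a_k = 0, 0, 1, 0, 2/3, 0, -136/45, 0, 308/45, 0, …
ICs: h(0) = 0, h′(0) = 0, h′′(0) = 2, h′′′(0) = 0, h′′′′(0) = 16.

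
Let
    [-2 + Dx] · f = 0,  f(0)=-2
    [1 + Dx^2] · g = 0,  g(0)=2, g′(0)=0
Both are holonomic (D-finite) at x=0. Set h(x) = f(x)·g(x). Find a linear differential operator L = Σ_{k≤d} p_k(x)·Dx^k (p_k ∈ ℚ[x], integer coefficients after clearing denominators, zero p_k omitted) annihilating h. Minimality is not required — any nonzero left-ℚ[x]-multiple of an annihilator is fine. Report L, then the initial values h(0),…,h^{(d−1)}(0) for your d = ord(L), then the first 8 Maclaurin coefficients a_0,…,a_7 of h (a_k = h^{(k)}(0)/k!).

f: a_k = -2, -4, -4, -8/3, -4/3, -8/15, -8/45, -16/315, …
g: a_k = 2, 0, -1, 0, 1/12, 0, -1/360, 0, …
Product ⇒ symmetric product L₀, ord ≤ 2.
L = 5 - 4·Dx + Dx^2  (order 2).
h: a_k = -4, -8, -6, -4/3, 7/6, 19/15, 13/20, 139/630, …
ICs: h(0) = -4, h′(0) = -8.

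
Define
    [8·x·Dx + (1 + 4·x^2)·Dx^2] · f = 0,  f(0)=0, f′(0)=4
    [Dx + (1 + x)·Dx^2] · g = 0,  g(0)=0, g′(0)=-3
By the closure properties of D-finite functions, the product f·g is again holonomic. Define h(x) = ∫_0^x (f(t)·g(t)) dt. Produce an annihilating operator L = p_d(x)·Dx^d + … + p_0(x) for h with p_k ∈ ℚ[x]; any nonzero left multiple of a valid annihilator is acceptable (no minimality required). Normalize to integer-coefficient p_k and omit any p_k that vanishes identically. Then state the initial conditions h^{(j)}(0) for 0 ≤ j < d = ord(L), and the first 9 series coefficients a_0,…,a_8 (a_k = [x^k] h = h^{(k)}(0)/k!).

f: a_k = 0, 4, 0, -16/3, 0, 64/5, 0, -256/7, 0, …
g: a_k = 0, -3, 3/2, -1, 3/4, -3/5, 1/2, -3/7, 3/8, …
h₀=f·g: eliminate ⇒ L₀, order ≤ 2·2.
h=∫h₀ ⇒ L = L₀·Dx.
L = (288 + 560·x + 3584·x^2 + 8640·x^3 + 7680·x^4 + 3328·x^5 + 1024·x^7)·Dx^2 + (258 + 1840·x + 6992·x^2 + 19264·x^3 + 29440·x^4 + 23808·x^5 + 8960·x^6 + 3072·x^7 + 3584·x^8)·Dx^3 + (36 + 628·x + 2496·x^2 + 6192·x^3 + 12288·x^4 + 15936·x^5 + 12288·x^6 + 5376·x^7 + 3072·x^8 + 2048·x^9)·Dx^4 + (17 + 66·x + 241·x^2 + 608·x^3 + 1152·x^4 + 1728·x^5 + 2016·x^6 + 1536·x^7 + 768·x^8 + 512·x^9 + 256·x^10)·Dx^5  (order 5).
h: a_k = 0, 0, 0, -4, 3/2, 12/5, -5/6, -76/15, 43/20, …
ICs: h(0) = 0, h′(0) = 0, h′′(0) = 0, h′′′(0) = -24, h′′′′(0) = 36.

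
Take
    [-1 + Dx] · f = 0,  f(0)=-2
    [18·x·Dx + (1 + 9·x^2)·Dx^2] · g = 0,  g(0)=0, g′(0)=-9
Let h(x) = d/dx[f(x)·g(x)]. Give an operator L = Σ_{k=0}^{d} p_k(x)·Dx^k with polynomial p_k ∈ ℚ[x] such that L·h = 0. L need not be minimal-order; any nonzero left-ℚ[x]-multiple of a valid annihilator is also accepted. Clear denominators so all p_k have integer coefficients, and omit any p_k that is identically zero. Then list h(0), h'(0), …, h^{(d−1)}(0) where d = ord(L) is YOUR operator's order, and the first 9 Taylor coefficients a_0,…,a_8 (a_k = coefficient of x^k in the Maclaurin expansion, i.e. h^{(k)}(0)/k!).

L = (-17 - 36·x + 504·x^2 - 324·x^3 + 81·x^4) + (16 + 54·x - 522·x^2 + 486·x^3 - 162·x^4)·Dx + (1 - 18·x + 18·x^2 - 162·x^3 + 81·x^4)·Dx^2  (order 2).
h: a_k = 18, 36, -135, -204, 5307/4, 3393/2, -484679/40, -511397/35, 245887281/2240, …
ICs: h(0) = 18, h′(0) = 36.

f: a_k = -2, -2, -1, -1/3, -1/12, -1/60, -1/360, -1/2520, -1/20160, …
g: a_k = 0, -9, 0, 27, 0, -729/5, 0, 6561/7, 0, …
L₀ := L_f ⊗_s L_g (sym. prod.), ord ≤ 2.
Derive L from L₀ (diff closure).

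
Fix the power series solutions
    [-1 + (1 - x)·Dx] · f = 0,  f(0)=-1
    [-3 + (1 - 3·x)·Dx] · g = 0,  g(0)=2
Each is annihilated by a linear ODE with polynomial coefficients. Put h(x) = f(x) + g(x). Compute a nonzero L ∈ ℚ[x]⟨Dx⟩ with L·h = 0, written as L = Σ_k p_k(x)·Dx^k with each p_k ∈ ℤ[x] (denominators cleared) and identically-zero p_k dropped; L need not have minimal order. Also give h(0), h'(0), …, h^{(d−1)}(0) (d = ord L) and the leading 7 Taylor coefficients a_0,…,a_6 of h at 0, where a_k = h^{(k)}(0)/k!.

L = -6 + (8 - 12·x)·Dx + (-1 + 4·x - 3·x^2)·Dx^2  (order 2).
h: a_k = 1, 5, 17, 53, 161, 485, 1457, …
ICs: h(0) = 1, h′(0) = 5.

f: a_k = -1, -1, -1, -1, -1, -1, -1, …
g: a_k = 2, 6, 18, 54, 162, 486, 1458, …
Weyl lclm of L_f,L_g ⇒ L₀ (ord ≤ 2).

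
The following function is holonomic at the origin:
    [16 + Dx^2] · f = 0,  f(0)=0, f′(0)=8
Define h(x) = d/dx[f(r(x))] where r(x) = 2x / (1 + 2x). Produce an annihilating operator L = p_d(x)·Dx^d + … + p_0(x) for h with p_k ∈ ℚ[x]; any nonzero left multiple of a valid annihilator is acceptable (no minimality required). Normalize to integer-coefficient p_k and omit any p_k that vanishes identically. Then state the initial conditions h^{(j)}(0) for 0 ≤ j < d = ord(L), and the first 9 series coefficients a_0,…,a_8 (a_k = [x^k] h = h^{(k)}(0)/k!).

L = (88 + 96·x + 96·x^2) + (12 + 72·x + 144·x^2 + 96·x^3)·Dx + (1 + 8·x + 24·x^2 + 32·x^3 + 16·x^4)·Dx^2  (order 2).
h: a_k = 16, -64, -320, 3584, -49408/3, 46080, -2520064/45, -10305536/45, 123301888/63, …
ICs: h(0) = 16, h′(0) = -64.

f: a_k = 0, 8, 0, -64/3, 0, 256/15, 0, -2048/315, 0, …
Substitute x→r, Dx→(1/r')Dx; clear ⇒ L₀.
h₀' ⇒ L via d/dx closure of L₀.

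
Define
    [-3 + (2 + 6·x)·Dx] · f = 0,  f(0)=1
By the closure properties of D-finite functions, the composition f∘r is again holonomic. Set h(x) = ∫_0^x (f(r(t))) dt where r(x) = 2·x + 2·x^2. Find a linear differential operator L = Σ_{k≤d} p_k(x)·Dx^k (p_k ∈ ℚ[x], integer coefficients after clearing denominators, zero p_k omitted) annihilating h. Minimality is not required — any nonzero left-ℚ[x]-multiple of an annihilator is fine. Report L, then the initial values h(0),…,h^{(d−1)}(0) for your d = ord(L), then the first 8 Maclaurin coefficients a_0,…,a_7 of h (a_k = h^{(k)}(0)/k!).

L = (-3 - 6·x)·Dx + (1 + 6·x + 6·x^2)·Dx^2  (order 2).
h: a_k = 0, 1, 3/2, -1/2, 9/8, -117/40, 135/16, -2943/112, …
ICs: h(0) = 0, h′(0) = 1.

f: a_k = 1, 3/2, -9/8, 27/16, -405/128, 1701/256, -15309/1024, 72171/2048, …
f∘r: x↦r, Dx↦Dx/r' in L_f ⇒ L₀.
∫: right-multiply L₀ by Dx.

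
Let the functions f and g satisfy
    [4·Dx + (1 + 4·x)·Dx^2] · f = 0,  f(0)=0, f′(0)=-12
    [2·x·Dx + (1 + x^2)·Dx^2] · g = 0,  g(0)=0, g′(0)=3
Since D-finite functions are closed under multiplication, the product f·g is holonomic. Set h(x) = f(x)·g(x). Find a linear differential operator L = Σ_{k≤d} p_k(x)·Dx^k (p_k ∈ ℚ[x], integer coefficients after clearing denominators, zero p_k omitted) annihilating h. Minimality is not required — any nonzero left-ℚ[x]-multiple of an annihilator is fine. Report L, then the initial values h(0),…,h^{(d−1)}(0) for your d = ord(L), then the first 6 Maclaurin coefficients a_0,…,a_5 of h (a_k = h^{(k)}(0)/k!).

L = (144 + 896·x + 560·x^2 + 2304·x^3 + 1920·x^4 + 3328·x^5 + 256·x^7)·Dx + (132 + 304·x + 2252·x^2 + 4144·x^3 + 8896·x^4 + 5952·x^5 + 8960·x^6 + 192·x^7 + 896·x^8)·Dx^2 + (72 + 376·x + 912·x^2 + 2808·x^3 + 3720·x^4 + 6288·x^5 + 3072·x^6 + 4368·x^7 + 192·x^8 + 512·x^9)·Dx^3 + (5 + 48·x + 178·x^2 + 416·x^3 + 729·x^4 + 720·x^5 + 1008·x^6 + 384·x^7 + 516·x^8 + 32·x^9 + 64·x^10)·Dx^4  (order 4).
h: a_k = 0, 0, -36, 72, -180, 552, …
ICs: h(0) = 0, h′(0) = 0, h′′(0) = -72, h′′′(0) = 432.

f: a_k = 0, -12, 24, -64, 192, -3072/5, …
g: a_k = 0, 3, 0, -1, 0, 3/5, …
f·g: L₀ = L_f ⊗_s L_g, ord ≤ 2·2.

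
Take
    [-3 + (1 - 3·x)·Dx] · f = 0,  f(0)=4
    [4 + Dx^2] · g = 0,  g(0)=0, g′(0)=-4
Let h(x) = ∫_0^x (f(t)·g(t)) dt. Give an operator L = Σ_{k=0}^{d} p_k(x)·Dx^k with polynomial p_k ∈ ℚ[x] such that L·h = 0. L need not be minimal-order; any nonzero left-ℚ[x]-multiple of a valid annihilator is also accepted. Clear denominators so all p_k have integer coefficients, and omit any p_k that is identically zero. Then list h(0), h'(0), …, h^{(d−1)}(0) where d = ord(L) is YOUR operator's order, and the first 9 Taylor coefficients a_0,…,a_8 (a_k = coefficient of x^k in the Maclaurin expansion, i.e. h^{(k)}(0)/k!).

L = (-4 + 12·x)·Dx + 6·Dx^2 + (-1 + 3·x)·Dx^3  (order 3).
h: a_k = 0, 0, -8, -16, -100/3, -80, -9016/45, -2576/5, -425998/315, …
ICs: h(0) = 0, h′(0) = 0, h′′(0) = -16.

f: a_k = 4, 12, 36, 108, 324, 972, 2916, 8748, 26244, …
g: a_k = 0, -4, 0, 8/3, 0, -8/15, 0, 16/315, 0, …
Sym-product of L_f,L_g gives L₀ (≤ ord 2).
∫: right-multiply L₀ by Dx.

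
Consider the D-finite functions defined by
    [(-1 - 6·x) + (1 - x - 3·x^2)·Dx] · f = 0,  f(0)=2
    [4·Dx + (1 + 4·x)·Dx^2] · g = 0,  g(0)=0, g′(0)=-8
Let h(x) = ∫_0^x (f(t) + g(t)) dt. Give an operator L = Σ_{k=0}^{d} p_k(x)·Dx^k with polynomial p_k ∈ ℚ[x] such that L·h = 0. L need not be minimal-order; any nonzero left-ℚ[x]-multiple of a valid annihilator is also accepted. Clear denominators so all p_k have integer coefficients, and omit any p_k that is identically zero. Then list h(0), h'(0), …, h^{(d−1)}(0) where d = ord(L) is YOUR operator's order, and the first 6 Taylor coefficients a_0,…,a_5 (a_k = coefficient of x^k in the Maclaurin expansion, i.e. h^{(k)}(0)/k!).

f: a_k = 2, 2, 8, 14, 38, 80, …
g: a_k = 0, -8, 16, -128/3, 128, -2048/5, …
f+g: L₀ = lclm(L_f,L_g), ord ≤ 1+2.
h=∫h₀ ⇒ L = L₀·Dx.
L = (212 + 1072·x + 3144·x^2 + 2160·x^3 + 2592·x^4)·Dx^2 + (5 + 248·x + 1922·x^2 + 4308·x^3 + 4464·x^4 + 4320·x^5)·Dx^3 + (-6 - 53·x - 108·x^2 + 110·x^3 + 519·x^4 + 1044·x^5 + 864·x^6)·Dx^4  (order 4).
h: a_k = 0, 2, -3, 8, -43/6, 166/5, …
ICs: h(0) = 0, h′(0) = 2, h′′(0) = -6, h′′′(0) = 48.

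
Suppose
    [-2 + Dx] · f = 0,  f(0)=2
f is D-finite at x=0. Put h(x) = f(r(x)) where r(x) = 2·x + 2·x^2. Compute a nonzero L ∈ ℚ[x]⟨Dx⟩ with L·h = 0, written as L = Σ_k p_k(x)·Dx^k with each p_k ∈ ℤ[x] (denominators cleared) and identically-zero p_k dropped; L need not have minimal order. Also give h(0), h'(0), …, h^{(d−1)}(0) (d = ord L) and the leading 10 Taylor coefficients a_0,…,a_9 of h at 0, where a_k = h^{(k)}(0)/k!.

f: a_k = 2, 4, 4, 8/3, 4/3, 8/15, 8/45, 16/315, 4/315, 8/2835, …
L₀ from L_f via x↦r, Dx↦r'^{-1}Dx.
L = (-4 - 8·x) + Dx  (order 1).
h: a_k = 2, 8, 24, 160/3, 304/3, 832/5, 11072/45, 104192/315, 2880/7, 1351936/2835, …
ICs: h(0) = 2.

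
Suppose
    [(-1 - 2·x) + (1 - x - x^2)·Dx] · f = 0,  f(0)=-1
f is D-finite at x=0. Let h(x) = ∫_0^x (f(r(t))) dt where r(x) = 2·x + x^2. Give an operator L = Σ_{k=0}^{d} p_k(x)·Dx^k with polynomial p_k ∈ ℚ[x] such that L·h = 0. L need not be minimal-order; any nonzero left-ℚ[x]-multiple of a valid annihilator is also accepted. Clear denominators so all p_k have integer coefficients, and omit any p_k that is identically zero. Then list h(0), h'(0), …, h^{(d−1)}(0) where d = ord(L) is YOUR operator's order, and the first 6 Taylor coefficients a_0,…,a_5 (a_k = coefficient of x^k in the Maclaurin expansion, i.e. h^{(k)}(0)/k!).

f: a_k = -1, -1, -2, -3, -5, -8, …
f∘r: x↦r, Dx↦Dx/r' in L_f ⇒ L₀.
h=∫₀ˣh₀: take L = L₀·Dx.
L = (2 + 10·x + 12·x^2 + 4·x^3)·Dx + (-1 + 2·x + 5·x^2 + 4·x^3 + x^4)·Dx^2  (order 2).
h: a_k = 0, -1, -1, -3, -8, -118/5, …
ICs: h(0) = 0, h′(0) = -1.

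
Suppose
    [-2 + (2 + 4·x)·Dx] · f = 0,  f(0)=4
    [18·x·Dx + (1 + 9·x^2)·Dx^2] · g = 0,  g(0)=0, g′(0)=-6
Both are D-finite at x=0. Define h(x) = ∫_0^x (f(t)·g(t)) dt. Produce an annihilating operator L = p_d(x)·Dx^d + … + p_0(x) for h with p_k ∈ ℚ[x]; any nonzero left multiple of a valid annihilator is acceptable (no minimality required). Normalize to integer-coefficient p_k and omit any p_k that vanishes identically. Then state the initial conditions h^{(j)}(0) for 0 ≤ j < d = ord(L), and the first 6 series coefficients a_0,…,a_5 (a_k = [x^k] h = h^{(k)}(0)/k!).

f: a_k = 4, 4, -2, 2, -5/2, 7/2, …
g: a_k = 0, -6, 0, 18, 0, -486/5, …
h₀=f·g: eliminate ⇒ L₀, order ≤ 1·2.
∫: right-multiply L₀ by Dx.
L = (3 - 18·x - 9·x^2)·Dx + (-2 + 14·x + 54·x^2 + 36·x^3)·Dx^2 + (1 + 4·x + 13·x^2 + 36·x^3 + 36·x^4)·Dx^3  (order 3).
h: a_k = 0, 0, -12, -8, 21, 12, …
ICs: h(0) = 0, h′(0) = 0, h′′(0) = -24.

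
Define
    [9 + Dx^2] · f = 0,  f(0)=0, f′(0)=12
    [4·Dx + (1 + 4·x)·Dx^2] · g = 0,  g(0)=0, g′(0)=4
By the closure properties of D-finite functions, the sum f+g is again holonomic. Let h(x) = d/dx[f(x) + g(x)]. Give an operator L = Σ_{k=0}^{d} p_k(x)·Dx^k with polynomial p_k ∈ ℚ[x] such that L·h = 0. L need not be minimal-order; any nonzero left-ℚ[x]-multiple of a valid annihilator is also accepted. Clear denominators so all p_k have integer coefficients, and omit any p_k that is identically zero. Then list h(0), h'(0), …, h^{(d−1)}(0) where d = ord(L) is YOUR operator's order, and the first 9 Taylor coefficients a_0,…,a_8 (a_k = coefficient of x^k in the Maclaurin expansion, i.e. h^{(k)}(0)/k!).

f: a_k = 0, 12, 0, -18, 0, 81/10, 0, -243/140, 0, …
g: a_k = 0, 4, -8, 64/3, -64, 1024/5, -2048/3, 16384/7, -8192, …
h₀=f+g: left-lcm gives L₀, ord ≤ 4.
Derive L from L₀ (diff closure).
L = (3780 + 2592·x + 5184·x^2) + (369 + 2124·x + 3888·x^2 + 5184·x^3)·Dx + (420 + 288·x + 576·x^2)·Dx^2 + (41 + 236·x + 432·x^2 + 576·x^3)·Dx^3  (order 3).
h: a_k = 16, -16, 10, -256, 2129/2, -4096, 327437/20, -65536, 293603467/1120, …
ICs: h(0) = 16, h′(0) = -16, h′′(0) = 20.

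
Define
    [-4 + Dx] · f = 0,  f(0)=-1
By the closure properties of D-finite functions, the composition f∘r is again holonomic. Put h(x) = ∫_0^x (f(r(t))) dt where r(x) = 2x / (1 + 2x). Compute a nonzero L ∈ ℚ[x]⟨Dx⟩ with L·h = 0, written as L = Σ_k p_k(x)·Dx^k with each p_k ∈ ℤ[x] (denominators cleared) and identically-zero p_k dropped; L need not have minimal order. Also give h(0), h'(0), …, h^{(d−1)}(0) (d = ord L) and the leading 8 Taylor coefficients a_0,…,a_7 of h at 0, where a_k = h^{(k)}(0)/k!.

L = -8·Dx + (1 + 4·x + 4·x^2)·Dx^2  (order 2).
h: a_k = 0, -1, -4, -16/3, 8/3, 64/15, -448/45, 2816/315, …
ICs: h(0) = 0, h′(0) = -1.

f: a_k = -1, -4, -8, -32/3, -32/3, -128/15, -256/45, -1024/315, …
Change of var in L_f (x↦r) gives L₀.
Integrate: L := L₀·Dx.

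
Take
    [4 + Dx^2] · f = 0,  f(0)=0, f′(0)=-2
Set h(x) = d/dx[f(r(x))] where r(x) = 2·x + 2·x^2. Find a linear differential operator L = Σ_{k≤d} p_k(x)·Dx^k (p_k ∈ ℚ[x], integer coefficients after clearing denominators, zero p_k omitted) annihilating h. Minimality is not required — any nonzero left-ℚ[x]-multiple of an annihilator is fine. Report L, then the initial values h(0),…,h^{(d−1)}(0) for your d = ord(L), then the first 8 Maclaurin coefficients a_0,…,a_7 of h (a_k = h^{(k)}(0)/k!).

f: a_k = 0, -2, 0, 4/3, 0, -4/15, 0, 8/315, …
Substitute x→r, Dx→(1/r')Dx; clear ⇒ L₀.
h₀' ⇒ L via d/dx closure of L₀.
L = (28 + 128·x + 384·x^2 + 512·x^3 + 256·x^4) + (-6 - 12·x)·Dx + (1 + 4·x + 4·x^2)·Dx^2  (order 2).
h: a_k = -4, -8, 32, 128, 352/3, -192, -25856/45, -22528/45, …
ICs: h(0) = -4, h′(0) = -8.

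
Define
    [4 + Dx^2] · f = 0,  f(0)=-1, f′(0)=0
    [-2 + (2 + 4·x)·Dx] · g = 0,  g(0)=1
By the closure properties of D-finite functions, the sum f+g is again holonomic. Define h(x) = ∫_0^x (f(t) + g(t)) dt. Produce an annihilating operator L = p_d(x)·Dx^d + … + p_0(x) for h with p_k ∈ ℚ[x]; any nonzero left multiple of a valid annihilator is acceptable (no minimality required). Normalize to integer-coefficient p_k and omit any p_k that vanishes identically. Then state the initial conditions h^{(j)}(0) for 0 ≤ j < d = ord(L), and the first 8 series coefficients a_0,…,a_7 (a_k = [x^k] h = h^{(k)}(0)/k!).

f: a_k = -1, 0, 2, 0, -2/3, 0, 4/45, 0, …
g: a_k = 1, 1, -1/2, 1/2, -5/8, 7/8, -21/16, 33/16, …
L₀ := lclm(L_f,L_g); ord L₀ ≤ 2+1.
h=∫₀ˣh₀: take L = L₀·Dx.
L = (-28 - 64·x - 64·x^2)·Dx + (12 + 88·x + 192·x^2 + 128·x^3)·Dx^2 + (-7 - 16·x - 16·x^2)·Dx^3 + (3 + 22·x + 48·x^2 + 32·x^3)·Dx^4  (order 4).
h: a_k = 0, 0, 1/2, 1/2, 1/8, -31/120, 7/48, -881/5040, …
ICs: h(0) = 0, h′(0) = 0, h′′(0) = 1, h′′′(0) = 3.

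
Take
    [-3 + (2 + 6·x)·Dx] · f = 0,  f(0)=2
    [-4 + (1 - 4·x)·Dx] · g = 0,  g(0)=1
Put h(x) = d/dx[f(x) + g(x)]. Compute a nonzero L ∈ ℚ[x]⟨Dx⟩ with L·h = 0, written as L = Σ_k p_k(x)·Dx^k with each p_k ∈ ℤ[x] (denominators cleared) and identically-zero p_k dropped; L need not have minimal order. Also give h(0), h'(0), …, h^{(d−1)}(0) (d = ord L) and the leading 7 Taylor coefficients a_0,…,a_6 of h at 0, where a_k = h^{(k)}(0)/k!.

f: a_k = 2, 3, -9/4, 27/8, -405/64, 1701/128, -15309/512, …
g: a_k = 1, 4, 16, 64, 256, 1024, 4096, …
Sum ⇒ L₀ = lclm(L_f,L_g) in ℚ(x)⟨Dx⟩.
h=h₀': d/dx-closure on L₀ ⇒ L.
L = (-792 - 864·x) + (-357 - 2520·x - 3024·x^2)·Dx + (38 + 34·x - 528·x^2 - 864·x^3)·Dx^2  (order 2).
h: a_k = 7, 55/2, 1617/8, 15979/16, 663865/128, 6245529/256, 117945709/1024, …
ICs: h(0) = 7, h′(0) = 55/2.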